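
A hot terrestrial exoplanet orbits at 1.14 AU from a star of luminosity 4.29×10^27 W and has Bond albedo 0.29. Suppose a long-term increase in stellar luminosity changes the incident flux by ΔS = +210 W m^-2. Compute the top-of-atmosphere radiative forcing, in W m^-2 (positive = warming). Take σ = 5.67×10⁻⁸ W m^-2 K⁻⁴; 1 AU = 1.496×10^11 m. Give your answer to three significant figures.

37.3 W m^-2

d = 1.14 × 1.496×10^11 m = 1.705×10^11 m.
Flux at the orbit: S = L/(4πd²) = 4.29×10^27/(4π·(1.71×10^11)²) = 11740 W m^-2.
TOA radiative forcing: ΔF = (1−α)ΔS/4 = 0.71·(+210)/4 = 37.27 W m^-2.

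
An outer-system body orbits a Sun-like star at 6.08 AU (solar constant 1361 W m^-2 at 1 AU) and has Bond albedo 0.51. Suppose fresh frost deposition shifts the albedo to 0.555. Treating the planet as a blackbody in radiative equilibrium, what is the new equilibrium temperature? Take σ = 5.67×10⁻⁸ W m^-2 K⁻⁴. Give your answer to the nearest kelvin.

Flux at the orbit: S = 1361/(6.08)² = 36.82 W m^-2.
T₂ = [S(1−α₂)/(4σ)]^(1/4) = [36.82·0.445/(4σ)]^(1/4) = 92.19 K.

92 K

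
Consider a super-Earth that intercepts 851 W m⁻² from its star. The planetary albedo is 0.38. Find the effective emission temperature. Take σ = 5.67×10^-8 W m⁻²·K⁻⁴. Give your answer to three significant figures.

220 K

Averaging over the sphere, the absorbed flux is S(1−α)/4 = 131.9 W m⁻².
Balancing against σT⁴: T = (131.9/5.67×10⁻⁸)^(1/4) = 219.6 K.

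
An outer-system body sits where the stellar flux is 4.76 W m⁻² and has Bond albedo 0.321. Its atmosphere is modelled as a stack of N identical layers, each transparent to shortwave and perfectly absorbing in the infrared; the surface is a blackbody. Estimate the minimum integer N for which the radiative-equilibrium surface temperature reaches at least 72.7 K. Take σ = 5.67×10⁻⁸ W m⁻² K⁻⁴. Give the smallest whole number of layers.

1

OLR = S(1−α)/4 = 0.8080 W m⁻²; the top layer radiates at T_e = 61.44 K.
Since T_s⁴ = (N+1)T_e⁴, we need N ≥ (T_s/T_e)⁴ − 1 = 0.960.
The minimum whole number is N = 1.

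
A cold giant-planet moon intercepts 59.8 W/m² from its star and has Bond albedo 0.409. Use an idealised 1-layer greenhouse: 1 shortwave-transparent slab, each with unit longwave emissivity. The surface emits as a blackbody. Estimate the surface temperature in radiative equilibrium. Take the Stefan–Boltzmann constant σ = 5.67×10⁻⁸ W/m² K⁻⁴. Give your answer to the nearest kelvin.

133 kelvin

Top-of-atmosphere balance: σT_e⁴ = S(1−α)/4 = 8.835 W/m² → T_e = 111.7 K.
For an N-layer opaque stack, T_s⁴ = (N+1)T_e⁴, hence T_s = (2)^(1/4)×111.7 K = 132.9 K.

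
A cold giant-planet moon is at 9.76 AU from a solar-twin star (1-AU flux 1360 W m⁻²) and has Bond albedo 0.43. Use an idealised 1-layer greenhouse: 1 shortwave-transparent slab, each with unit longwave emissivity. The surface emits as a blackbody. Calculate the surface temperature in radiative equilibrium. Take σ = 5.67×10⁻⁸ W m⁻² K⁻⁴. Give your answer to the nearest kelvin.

By the inverse-square law, S = 1360/9.76² = 14.28 W m⁻².
Top-of-atmosphere balance: σT_e⁴ = S(1−α)/4 = 2.034 W m⁻² → T_e = 77.40 K.
For an N-layer opaque stack, T_s⁴ = (N+1)T_e⁴, hence T_s = (2)^(1/4)×77.40 K = 92.04 K.

92 K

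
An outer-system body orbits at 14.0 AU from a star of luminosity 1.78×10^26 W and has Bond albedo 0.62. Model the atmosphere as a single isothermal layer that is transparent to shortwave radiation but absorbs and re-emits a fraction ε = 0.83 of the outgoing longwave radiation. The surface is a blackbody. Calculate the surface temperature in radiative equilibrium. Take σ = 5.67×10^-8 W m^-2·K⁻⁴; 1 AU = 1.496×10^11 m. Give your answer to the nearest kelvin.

d = 14.0 × 1.496×10^11 m = 2.094×10^12 m.
Spreading L over a sphere of radius d: S = 1.78×10^26/(4π·2.09×10^12²) = 3.229 W m^-2.
The planet radiates to space at T_e = [S(1−α)/(4σ)]^(1/4) = 48.23 K.
Surface balance with a leaky layer gives σT_s⁴ = σT_e⁴·2/(2−ε), so T_s = T_e·[2/(2−0.83)]^(1/4) = 55.15 K.

55 K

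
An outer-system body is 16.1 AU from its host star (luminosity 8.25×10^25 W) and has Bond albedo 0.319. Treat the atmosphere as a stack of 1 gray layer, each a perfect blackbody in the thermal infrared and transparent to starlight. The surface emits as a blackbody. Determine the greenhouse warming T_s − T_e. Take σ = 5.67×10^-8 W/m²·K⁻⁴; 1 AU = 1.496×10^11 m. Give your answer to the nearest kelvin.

d = 16.1 × 1.496×10^11 m = 2.409×10^12 m.
Spreading L over a sphere of radius d: S = 8.25×10^25/(4π·2.41×10^12²) = 1.132 W/m².
Top-of-atmosphere balance: σT_e⁴ = S(1−α)/4 = 0.1927 W/m² → T_e = 42.93 K.
T_s = (N+1)^(1/4)·T_e = 51.06 K.
Warming: T_s − T_e = 8.124 K.

8 K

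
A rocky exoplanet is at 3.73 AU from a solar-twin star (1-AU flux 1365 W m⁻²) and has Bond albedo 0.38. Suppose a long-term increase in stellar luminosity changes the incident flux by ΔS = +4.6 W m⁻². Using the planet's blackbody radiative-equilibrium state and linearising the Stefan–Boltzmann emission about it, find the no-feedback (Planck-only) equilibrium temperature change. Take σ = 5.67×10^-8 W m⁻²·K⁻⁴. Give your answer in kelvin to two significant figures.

Irradiance scales as 1/d², so S = 1365 W m⁻² × (1/3.73)² = 98.11 W m⁻².
Reference equilibrium: T_e = [S(1−α)/(4σ)]^(1/4) = 128.0 K.
Only a fraction (1−α) is absorbed and it's spread over 4πR², so ΔF = (1−α)ΔS/4 = 0.7130 W m⁻².
Planck response: λ_P = 4σT_e³ = 4·5.67×10⁻⁸·(128.0)³ = 0.4753 W m⁻²/K.
ΔT₀ = ΔF/λ_P = 0.7130/0.4753 = 1.50 K.

1.5 K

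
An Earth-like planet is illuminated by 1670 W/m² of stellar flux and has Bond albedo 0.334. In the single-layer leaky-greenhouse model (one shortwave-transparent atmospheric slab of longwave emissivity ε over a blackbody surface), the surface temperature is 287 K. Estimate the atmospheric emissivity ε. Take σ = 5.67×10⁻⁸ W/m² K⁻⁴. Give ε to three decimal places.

TOA balance gives T_e = 264.6 K.
Since (2−ε)/2 = (T_e/T_s)⁴ = 0.7228, ε = 0.5544.

0.554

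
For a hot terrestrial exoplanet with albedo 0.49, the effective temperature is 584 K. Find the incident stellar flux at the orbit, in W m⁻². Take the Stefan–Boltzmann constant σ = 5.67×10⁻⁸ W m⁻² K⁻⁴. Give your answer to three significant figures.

51700 W m⁻²

From S(1−α)/4 = σT⁴: S = 4σT⁴/(1−α).
The emitted flux is σT⁴ = 6595 W m⁻².
So S = 4×6595/(1−0.49) = 51730 W m⁻².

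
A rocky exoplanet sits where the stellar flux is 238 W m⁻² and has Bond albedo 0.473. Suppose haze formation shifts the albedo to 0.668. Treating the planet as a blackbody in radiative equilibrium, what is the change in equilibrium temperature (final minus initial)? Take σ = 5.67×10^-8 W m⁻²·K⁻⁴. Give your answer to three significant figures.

-16.7 K

Initial: T₁ = [S(1−0.473)/(4σ)]^(1/4) = 153.4 K.
With α = 0.668, T₂ = 136.6 K.
Change: 136.6 − 153.4 = -16.73 K.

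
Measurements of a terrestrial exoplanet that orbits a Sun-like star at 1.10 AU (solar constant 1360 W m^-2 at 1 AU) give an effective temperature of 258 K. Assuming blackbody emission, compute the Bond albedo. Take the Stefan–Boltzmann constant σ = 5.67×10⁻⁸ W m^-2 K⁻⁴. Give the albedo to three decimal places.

Flux at the orbit: S = 1360/(1.10)² = 1124 W m^-2.
Rearranging the radiative balance, α = 1 − 4σT⁴/S.
σT⁴ = 251.2 W m^-2, so 4σT⁴ = 1005 W m^-2.
1−α = 1005/1124 = 0.8941, so α = 0.1059.

0.106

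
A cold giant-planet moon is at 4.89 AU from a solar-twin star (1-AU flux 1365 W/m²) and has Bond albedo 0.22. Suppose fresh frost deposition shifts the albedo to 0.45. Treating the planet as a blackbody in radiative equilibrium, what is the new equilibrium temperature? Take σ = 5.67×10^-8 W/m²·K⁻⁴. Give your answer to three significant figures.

108 K

Irradiance scales as 1/d², so S = 1365 W/m² × (1/4.89)² = 57.08 W/m².
New equilibrium: T₂ = [(1−0.45)·57.08/(4σ)]^(1/4) = 108.5 K.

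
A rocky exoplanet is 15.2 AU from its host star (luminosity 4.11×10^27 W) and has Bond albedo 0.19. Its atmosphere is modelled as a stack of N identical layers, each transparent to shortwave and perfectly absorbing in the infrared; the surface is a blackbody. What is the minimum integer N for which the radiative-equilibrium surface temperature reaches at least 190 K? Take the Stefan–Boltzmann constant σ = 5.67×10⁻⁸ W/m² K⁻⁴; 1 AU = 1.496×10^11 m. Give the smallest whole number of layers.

d = 15.2 × 1.496×10^11 m = 2.274×10^12 m.
Flux at the orbit: S = L/(4πd²) = 4.11×10^27/(4π·(2.27×10^12)²) = 63.25 W/m².
The effective emission temperature is T_e = [S(1−α)/(4σ)]^¼ = 122.6 K.
Need (N+1)T_e⁴ ≥ T_s⁴, i.e. N+1 ≥ (190/122.6)⁴ = 5.769.
The minimum whole number is N = 5.

5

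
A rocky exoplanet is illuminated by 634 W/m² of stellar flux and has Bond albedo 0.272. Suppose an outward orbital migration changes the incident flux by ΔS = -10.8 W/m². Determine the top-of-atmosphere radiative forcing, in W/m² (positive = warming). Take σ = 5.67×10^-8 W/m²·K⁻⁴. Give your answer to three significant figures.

-1.97 W/m²

Only a fraction (1−α) is absorbed and it's spread over 4πR², so ΔF = (1−α)ΔS/4 = -1.966 W/m².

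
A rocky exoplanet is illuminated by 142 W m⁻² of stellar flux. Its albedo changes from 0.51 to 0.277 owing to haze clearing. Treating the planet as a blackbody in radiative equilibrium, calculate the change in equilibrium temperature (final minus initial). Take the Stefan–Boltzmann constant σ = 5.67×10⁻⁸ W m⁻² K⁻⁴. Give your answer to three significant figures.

13.5 kelvin

Initial: T₁ = [S(1−0.51)/(4σ)]^(1/4) = 132.3 K.
Final:   T₂ = [S(1−0.277)/(4σ)]^(1/4) = 145.9 K.
ΔT = T₂ − T₁ = 13.52 K.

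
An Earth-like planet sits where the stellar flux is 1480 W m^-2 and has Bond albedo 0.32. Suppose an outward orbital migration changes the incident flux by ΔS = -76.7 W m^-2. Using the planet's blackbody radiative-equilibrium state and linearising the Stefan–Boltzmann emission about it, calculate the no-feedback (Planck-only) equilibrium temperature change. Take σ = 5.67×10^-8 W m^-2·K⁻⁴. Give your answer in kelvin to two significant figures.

-3.3 kelvin

The baseline emission temperature is T_e = 258.1 K.
Only a fraction (1−α) is absorbed and it's spread over 4πR², so ΔF = (1−α)ΔS/4 = -13.04 W m^-2.
The Planck feedback parameter is 4σT_e³ = 3.899 W m^-2/K.
So ΔT₀ = -13.04/3.899 = -3.34 K.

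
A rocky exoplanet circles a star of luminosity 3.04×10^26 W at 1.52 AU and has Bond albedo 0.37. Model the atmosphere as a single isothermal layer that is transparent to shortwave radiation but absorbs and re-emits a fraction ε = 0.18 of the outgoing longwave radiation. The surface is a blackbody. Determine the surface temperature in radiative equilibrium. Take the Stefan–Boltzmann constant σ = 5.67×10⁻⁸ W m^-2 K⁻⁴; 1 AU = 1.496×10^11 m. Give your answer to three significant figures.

d = 1.52 × 1.496×10^11 m = 2.274×10^11 m.
Flux at the orbit: S = L/(4πd²) = 3.04×10^26/(4π·(2.27×10^11)²) = 467.9 W m^-2.
At the top of the atmosphere, σT_e⁴ = S(1−α)/4 = 73.69 W m^-2, giving T_e = 189.9 K.
For a single slab of emissivity ε, T_s⁴ = 2T_e⁴/(2−ε); thus T_s = 189.9·(1.099)^(1/4) = 194.4 K.

194 K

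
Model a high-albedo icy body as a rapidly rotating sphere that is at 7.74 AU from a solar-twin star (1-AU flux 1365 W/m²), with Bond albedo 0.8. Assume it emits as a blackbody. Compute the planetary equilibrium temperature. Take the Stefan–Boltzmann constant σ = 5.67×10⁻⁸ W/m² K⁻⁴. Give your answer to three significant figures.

By the inverse-square law, S = 1365/7.74² = 22.79 W/m².
Absorbed flux (global mean): S(1−α)/4 = 22.79·0.2/4 = 1.139 W/m².
Set σT⁴ = 1.139 → T = (1.139/σ)^(1/4) = 66.95 K.

67.0 K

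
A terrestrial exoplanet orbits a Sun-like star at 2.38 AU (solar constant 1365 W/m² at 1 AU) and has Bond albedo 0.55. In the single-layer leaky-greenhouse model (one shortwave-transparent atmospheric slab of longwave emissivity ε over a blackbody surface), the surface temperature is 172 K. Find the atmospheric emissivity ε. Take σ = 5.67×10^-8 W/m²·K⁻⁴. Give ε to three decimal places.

By the inverse-square law, S = 1365/2.38² = 241.0 W/m².
TOA balance gives T_e = 147.9 K.
T_s⁴ = T_e⁴·2/(2−ε) → ε = 2 − 2(T_e/T_s)⁴ = 2 − 2·(147.9/172)⁴ = 0.9074.

0.907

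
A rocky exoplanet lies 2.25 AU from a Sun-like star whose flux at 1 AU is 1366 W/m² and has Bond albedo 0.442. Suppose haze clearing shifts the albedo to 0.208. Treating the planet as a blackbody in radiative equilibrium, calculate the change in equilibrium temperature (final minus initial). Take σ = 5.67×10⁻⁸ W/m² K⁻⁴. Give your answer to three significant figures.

Irradiance scales as 1/d², so S = 1366 W/m² × (1/2.25)² = 269.8 W/m².
With α = 0.442, T₁ = 160.5 K.
With α = 0.208, T₂ = 175.2 K.
Change: 175.2 − 160.5 = 14.69 K.

14.7 K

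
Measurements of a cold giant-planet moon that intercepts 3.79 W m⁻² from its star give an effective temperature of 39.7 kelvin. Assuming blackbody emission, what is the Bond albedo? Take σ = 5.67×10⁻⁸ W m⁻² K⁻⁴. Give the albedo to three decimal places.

From σT⁴ = S(1−α)/4 we invert for α: 1−α = 4σT⁴/S.
4σT⁴ = 4·5.67×10⁻⁸·(39.7)⁴ = 0.5634 W m⁻².
Hence α = 1 − 0.5634/3.790 = 0.8513.

0.851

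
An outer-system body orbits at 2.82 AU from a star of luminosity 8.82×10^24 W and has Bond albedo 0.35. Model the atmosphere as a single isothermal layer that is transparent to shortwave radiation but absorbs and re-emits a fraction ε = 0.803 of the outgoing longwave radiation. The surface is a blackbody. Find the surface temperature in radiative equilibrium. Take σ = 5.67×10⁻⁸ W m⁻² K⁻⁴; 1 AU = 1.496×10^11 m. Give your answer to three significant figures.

65.9 kelvin

Orbital distance: d = 2.82 AU = 4.219×10^11 m.
Flux at the orbit: S = L/(4πd²) = 8.82×10^24/(4π·(4.22×10^11)²) = 3.944 W m⁻².
The planet radiates to space at T_e = [S(1−α)/(4σ)]^(1/4) = 57.98 K.
The surface balance (absorbed SW + ε·downward IR = σT_s⁴) with T_a⁴ = T_s⁴/2 reduces to T_s = T_e·[2/(2−ε)]^¼ = 65.92 K.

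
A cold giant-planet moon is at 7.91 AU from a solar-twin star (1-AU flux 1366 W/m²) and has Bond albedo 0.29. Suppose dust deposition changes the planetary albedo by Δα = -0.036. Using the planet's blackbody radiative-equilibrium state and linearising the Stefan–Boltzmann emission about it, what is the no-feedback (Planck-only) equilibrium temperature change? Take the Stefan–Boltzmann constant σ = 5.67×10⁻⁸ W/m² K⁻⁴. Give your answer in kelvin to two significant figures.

1.2 kelvin

By the inverse-square law, S = 1366/7.91² = 21.83 W/m².
Unperturbed T_e = [21.83·(1−0.29)/(4σ)]^¼ = 90.92 K.
The change in absorbed flux is Δ[S(1−α)/4] = −SΔα/4 = 0.1965 W/m².
Planck response: λ_P = 4σT_e³ = 4·5.67×10⁻⁸·(90.92)³ = 0.1705 W/m²/K.
ΔT₀ = ΔF/λ_P = 0.1965/0.1705 = 1.15 K.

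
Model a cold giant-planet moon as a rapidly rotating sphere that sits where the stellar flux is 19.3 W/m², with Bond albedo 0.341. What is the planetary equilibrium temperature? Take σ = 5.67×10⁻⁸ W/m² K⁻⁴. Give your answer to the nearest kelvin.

Absorbed flux (global mean): S(1−α)/4 = 19.30·0.659/4 = 3.180 W/m².
Balancing against σT⁴: T = (3.180/5.67×10⁻⁸)^(1/4) = 86.54 K.

87 K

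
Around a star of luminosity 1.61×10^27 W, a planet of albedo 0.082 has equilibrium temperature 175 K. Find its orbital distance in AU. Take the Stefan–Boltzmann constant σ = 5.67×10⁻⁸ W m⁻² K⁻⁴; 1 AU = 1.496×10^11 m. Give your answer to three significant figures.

4.97 AU

The flux needed for this T is 4σT⁴/(1−0.082) = 231.7 W m⁻².
S = L/(4πd²) → d = √(L/4πS) = √(1.61×10^27/(4π·231.7)) = 7.436×10^11 m = 4.971 AU.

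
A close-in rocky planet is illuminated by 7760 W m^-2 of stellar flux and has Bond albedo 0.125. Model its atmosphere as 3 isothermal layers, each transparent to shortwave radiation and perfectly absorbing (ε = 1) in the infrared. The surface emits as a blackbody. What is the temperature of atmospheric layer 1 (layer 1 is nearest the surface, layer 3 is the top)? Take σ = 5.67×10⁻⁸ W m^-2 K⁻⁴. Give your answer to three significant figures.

547 K

OLR = S(1−α)/4 = 1698 W m^-2; the top layer radiates at T_e = 416.0 K.
The net upward flux σT_e⁴ is constant between every pair of levels, so T_k⁴ = (N+1−k)T_e⁴.
With k = 1: T_1 = (3+1−1)^¼·416.0 K = 547.4 K.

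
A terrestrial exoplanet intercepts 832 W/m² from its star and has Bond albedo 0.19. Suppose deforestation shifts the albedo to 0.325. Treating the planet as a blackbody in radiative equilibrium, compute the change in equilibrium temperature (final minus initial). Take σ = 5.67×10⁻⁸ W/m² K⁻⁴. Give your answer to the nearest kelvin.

Before: T₁ = [832.0·0.81/(4σ)]^(1/4) = 233.5 K.
After:  T₂ = [832.0·0.675/(4σ)]^(1/4) = 223.1 K.
ΔT = T₂ − T₁ = -10.40 K.

-10 K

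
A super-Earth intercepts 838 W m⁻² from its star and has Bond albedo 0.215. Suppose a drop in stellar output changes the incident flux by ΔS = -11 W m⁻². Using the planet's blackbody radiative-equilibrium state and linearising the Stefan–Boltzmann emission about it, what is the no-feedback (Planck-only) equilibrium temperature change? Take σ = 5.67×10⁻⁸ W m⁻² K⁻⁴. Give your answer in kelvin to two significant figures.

-0.76 K

Unperturbed T_e = [838.0·(1−0.215)/(4σ)]^¼ = 232.1 K.
ΔF = Δ[S(1−α)]/4 = (1−0.215)·-11/4 = -2.159 W m⁻².
Planck response: λ_P = 4σT_e³ = 4·5.67×10⁻⁸·(232.1)³ = 2.835 W m⁻²/K.
So ΔT₀ = -2.159/2.835 = -0.762 K.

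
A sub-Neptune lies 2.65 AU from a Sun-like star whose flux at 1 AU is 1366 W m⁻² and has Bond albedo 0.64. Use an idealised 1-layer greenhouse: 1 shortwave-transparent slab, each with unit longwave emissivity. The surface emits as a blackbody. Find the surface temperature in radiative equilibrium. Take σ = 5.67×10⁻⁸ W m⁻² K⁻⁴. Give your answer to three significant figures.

158 kelvin

By the inverse-square law, S = 1366/2.65² = 194.5 W m⁻².
The effective emission temperature is T_e = [S(1−α)/(4σ)]^¼ = 132.6 K.
Layer-by-layer balance gives σT_s⁴ = (N+1)σT_e⁴, so T_s = 2^¼·132.6 = 157.6 K.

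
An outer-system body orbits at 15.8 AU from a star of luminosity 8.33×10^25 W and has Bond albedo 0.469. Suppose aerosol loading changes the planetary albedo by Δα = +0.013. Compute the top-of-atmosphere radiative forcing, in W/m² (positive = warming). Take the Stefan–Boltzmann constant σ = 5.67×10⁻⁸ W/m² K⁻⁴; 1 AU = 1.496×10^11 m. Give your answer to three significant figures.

Orbital distance: d = 15.8 AU = 2.364×10^12 m.
Flux at the orbit: S = L/(4πd²) = 8.33×10^25/(4π·(2.36×10^12)²) = 1.186 W/m².
TOA radiative forcing: ΔF = −S·Δα/4 = −1.186·(+0.013)/4 = -0.003856 W/m².

-0.00386 W/m²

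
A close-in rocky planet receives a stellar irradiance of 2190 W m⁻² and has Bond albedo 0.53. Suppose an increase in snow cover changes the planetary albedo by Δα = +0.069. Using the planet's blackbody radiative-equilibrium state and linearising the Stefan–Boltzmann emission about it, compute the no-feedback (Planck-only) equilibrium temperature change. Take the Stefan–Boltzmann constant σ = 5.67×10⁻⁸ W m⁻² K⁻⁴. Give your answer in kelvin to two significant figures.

Unperturbed T_e = [2190·(1−0.53)/(4σ)]^¼ = 259.6 K.
TOA radiative forcing: ΔF = −S·Δα/4 = −2190·(+0.069)/4 = -37.78 W m⁻².
Planck response: λ_P = 4σT_e³ = 4·5.67×10⁻⁸·(259.6)³ = 3.966 W m⁻²/K.
So ΔT₀ = -37.78/3.966 = -9.53 K.

-9.5 K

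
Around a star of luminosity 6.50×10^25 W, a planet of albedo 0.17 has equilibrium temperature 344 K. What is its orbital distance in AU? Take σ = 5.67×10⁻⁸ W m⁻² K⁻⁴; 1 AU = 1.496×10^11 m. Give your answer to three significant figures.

Energy balance gives S = 4σT⁴/(1−α) = 3826 W m⁻².
From L = 4πd²S, d = √(6.50×10^25/(4π·3826)) = 3.677×10^10 m = 0.2458 AU.

0.246 AU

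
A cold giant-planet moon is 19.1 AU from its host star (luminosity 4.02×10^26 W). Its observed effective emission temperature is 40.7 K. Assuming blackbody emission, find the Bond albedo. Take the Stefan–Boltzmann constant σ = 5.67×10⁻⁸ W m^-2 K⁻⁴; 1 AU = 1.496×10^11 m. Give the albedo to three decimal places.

Orbital distance: d = 19.1 AU = 2.857×10^12 m.
S = L/(4πd²) = 3.918 W m^-2.
Energy balance: S(1−α)/4 = σT⁴, so 1−α = 4σT⁴/S.
σT⁴ = 0.1556 W m^-2, so 4σT⁴ = 0.6223 W m^-2.
Hence α = 1 − 0.6223/3.918 = 0.8412.

0.841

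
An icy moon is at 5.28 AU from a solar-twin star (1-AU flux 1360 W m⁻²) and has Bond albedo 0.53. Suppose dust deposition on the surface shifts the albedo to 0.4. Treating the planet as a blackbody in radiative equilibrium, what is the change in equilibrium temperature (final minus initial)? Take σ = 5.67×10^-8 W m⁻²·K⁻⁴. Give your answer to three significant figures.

Flux at the orbit: S = 1360/(5.28)² = 48.78 W m⁻².
Before: T₁ = [48.78·0.47/(4σ)]^(1/4) = 100.3 K.
With α = 0.4, T₂ = 106.6 K.
Change: 106.6 − 100.3 = 6.312 K.

6.31 K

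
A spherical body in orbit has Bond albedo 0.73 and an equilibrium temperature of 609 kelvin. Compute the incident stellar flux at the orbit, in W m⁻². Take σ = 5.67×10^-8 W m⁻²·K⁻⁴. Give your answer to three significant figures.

1.16×10^5 W m⁻²

From S(1−α)/4 = σT⁴: S = 4σT⁴/(1−α).
The emitted flux is σT⁴ = 7799 W m⁻².
So S = 4×7799/(1−0.73) = 1.155×10^5 W m⁻².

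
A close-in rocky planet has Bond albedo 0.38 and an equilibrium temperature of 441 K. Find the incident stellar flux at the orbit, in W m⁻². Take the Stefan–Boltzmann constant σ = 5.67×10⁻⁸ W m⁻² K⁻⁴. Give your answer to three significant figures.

Invert the energy balance for S: S = 4σT⁴/(1−α).
The emitted flux is σT⁴ = 2145 W m⁻².
So S = 4×2145/(1−0.38) = 13840 W m⁻².

13800 W m⁻²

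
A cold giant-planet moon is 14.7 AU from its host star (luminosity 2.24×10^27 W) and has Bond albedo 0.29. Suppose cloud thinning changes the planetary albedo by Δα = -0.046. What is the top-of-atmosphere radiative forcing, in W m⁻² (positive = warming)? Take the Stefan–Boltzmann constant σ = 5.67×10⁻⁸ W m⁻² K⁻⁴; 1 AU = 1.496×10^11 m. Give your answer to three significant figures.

0.424 W m⁻²

Orbital distance: d = 14.7 AU = 2.199×10^12 m.
Flux at the orbit: S = L/(4πd²) = 2.24×10^27/(4π·(2.20×10^12)²) = 36.86 W m⁻².
The change in absorbed flux is Δ[S(1−α)/4] = −SΔα/4 = 0.4239 W m⁻².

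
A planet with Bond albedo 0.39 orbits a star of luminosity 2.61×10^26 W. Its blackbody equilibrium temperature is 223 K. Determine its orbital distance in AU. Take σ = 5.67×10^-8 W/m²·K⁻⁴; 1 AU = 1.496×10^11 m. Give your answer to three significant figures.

1.00 AU

Required flux: S = 4σT⁴/(1−α) = 919.5 W/m².
From L = 4πd²S, d = √(2.61×10^26/(4π·919.5)) = 1.503×10^11 m = 1.005 AU.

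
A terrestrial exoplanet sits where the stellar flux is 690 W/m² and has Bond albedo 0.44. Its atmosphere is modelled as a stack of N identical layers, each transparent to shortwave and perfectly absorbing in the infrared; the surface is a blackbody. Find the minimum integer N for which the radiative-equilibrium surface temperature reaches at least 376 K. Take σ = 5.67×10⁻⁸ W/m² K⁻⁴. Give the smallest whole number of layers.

11

Top-of-atmosphere balance: σT_e⁴ = S(1−α)/4 = 96.60 W/m² → T_e = 203.2 K.
Since T_s⁴ = (N+1)T_e⁴, we need N ≥ (T_s/T_e)⁴ − 1 = 10.732.
The minimum whole number is N = 11.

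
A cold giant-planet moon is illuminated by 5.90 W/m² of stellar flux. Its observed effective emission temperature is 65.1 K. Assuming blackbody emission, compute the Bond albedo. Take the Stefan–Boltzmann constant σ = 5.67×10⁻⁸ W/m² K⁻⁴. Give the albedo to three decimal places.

Energy balance: S(1−α)/4 = σT⁴, so 1−α = 4σT⁴/S.
4σT⁴ = 4·5.67×10⁻⁸·(65.1)⁴ = 4.073 W/m².
1−α = 4.073/5.900 = 0.6904, so α = 0.3096.

0.310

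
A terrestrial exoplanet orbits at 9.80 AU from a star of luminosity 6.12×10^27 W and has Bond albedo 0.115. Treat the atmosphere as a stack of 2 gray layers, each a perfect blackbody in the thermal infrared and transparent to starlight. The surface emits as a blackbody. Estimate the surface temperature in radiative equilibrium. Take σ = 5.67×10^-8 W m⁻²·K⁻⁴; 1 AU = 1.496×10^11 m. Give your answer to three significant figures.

227 K

Orbital distance: d = 9.80 AU = 1.466×10^12 m.
Spreading L over a sphere of radius d: S = 6.12×10^27/(4π·1.47×10^12²) = 226.6 W m⁻².
OLR = S(1−α)/4 = 50.13 W m⁻²; the top layer radiates at T_e = 172.4 K.
For an N-layer opaque stack, T_s⁴ = (N+1)T_e⁴, hence T_s = (3)^(1/4)×172.4 K = 226.9 K.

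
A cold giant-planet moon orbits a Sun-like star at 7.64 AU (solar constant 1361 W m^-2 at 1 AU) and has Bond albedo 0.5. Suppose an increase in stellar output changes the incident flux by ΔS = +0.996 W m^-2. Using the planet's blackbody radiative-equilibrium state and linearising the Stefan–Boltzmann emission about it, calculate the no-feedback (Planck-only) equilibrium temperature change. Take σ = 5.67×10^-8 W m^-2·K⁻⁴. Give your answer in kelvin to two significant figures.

Flux at the orbit: S = 1361/(7.64)² = 23.32 W m^-2.
The baseline emission temperature is T_e = 84.67 K.
ΔF = Δ[S(1−α)]/4 = (1−0.5)·+0.996/4 = 0.1245 W m^-2.
The Planck feedback parameter is 4σT_e³ = 0.1377 W m^-2/K.
So ΔT₀ = 0.1245/0.1377 = 0.904 K.

0.90 kelvin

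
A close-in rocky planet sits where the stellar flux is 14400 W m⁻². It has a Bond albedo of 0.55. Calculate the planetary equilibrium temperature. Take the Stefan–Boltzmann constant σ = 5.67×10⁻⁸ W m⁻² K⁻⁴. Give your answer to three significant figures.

Absorbed flux (global mean): S(1−α)/4 = 14400·0.45/4 = 1620 W m⁻².
In equilibrium σT⁴ equals this, so T = 411.1 K.

411 K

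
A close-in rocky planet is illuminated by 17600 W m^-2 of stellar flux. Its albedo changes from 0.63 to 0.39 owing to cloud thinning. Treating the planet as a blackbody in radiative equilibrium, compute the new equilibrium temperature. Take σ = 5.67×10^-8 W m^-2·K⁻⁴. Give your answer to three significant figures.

466 K

New equilibrium: T₂ = [(1−0.39)·17600/(4σ)]^(1/4) = 466.4 K.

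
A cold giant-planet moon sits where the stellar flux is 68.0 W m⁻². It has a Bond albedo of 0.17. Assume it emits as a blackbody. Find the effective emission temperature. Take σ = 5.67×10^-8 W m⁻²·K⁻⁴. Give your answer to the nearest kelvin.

126 kelvin

Averaging over the sphere, the absorbed flux is S(1−α)/4 = 14.11 W m⁻².
Balancing against σT⁴: T = (14.11/5.67×10⁻⁸)^(1/4) = 125.6 K.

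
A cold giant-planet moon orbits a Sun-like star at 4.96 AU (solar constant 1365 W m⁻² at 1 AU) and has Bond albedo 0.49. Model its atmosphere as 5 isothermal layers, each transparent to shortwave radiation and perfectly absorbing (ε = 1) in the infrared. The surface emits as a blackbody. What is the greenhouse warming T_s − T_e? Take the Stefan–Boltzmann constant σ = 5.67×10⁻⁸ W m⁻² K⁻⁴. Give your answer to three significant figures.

59.7 K

Flux at the orbit: S = 1365/(4.96)² = 55.48 W m⁻².
OLR = S(1−α)/4 = 7.074 W m⁻²; the top layer radiates at T_e = 105.7 K.
T_s = (N+1)^(1/4)·T_e = 165.4 K.
So the greenhouse effect raises the surface by 165.4 − 105.7 = 59.72 K.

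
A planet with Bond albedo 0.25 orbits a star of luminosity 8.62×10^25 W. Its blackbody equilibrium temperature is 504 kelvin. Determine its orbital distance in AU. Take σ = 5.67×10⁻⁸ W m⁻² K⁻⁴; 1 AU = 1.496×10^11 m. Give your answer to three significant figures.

Energy balance gives S = 4σT⁴/(1−α) = 19510 W m⁻².
S = L/(4πd²) → d = √(L/4πS) = √(8.62×10^25/(4π·19510)) = 1.875×10^10 m = 0.1253 AU.

0.125 AU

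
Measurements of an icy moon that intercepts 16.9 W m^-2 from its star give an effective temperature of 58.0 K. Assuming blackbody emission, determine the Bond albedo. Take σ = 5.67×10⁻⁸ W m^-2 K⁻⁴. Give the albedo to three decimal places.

From σT⁴ = S(1−α)/4 we invert for α: 1−α = 4σT⁴/S.
σT⁴ = 0.6416 W m^-2, so 4σT⁴ = 2.567 W m^-2.
1−α = 2.567/16.90 = 0.1519, so α = 0.8481.

0.848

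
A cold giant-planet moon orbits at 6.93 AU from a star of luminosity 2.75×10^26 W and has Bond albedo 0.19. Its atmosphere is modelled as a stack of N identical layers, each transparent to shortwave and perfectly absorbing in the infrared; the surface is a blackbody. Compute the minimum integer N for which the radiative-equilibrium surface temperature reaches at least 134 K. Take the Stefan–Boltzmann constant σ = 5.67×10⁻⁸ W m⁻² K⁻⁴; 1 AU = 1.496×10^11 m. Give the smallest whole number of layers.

Orbital distance: d = 6.93 AU = 1.037×10^12 m.
Spreading L over a sphere of radius d: S = 2.75×10^26/(4π·1.04×10^12²) = 20.36 W m⁻².
Top-of-atmosphere balance: σT_e⁴ = S(1−α)/4 = 4.123 W m⁻² → T_e = 92.34 K.
T_s = (N+1)^(1/4)·T_e ≥ 134 K requires N+1 ≥ (T_s/T_e)⁴ = (134/92.34)⁴ = 4.434.
Rounding up, N = 4.

4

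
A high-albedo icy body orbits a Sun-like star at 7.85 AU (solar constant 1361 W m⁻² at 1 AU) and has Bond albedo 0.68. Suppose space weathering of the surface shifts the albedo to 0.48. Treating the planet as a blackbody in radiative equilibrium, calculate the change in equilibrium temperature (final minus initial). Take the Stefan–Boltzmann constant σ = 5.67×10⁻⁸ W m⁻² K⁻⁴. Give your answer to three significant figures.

9.64 K

Irradiance scales as 1/d², so S = 1361 W m⁻² × (1/7.85)² = 22.09 W m⁻².
Initial: T₁ = [S(1−0.68)/(4σ)]^(1/4) = 74.71 K.
Final:   T₂ = [S(1−0.48)/(4σ)]^(1/4) = 84.36 K.
Change: 84.36 − 74.71 = 9.642 K.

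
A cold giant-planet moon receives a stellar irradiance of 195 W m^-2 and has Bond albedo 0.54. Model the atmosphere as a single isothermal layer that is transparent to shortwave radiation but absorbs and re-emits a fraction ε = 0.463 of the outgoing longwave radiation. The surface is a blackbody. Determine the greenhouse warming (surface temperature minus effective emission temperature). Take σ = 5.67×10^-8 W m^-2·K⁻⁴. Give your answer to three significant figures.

9.60 kelvin

At the top of the atmosphere, σT_e⁴ = S(1−α)/4 = 22.42 W m^-2, giving T_e = 141.0 K.
The surface balance (absorbed SW + ε·downward IR = σT_s⁴) with T_a⁴ = T_s⁴/2 reduces to T_s = T_e·[2/(2−ε)]^¼ = 150.6 K.
T_s − T_e = 150.6 − 141.0 = 9.596 K.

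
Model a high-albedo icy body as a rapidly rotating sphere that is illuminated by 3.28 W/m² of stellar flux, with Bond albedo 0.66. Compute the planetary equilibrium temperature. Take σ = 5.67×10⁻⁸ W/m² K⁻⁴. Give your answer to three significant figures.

Averaging over the sphere, the absorbed flux is S(1−α)/4 = 0.2788 W/m².
Set σT⁴ = 0.2788 → T = (0.2788/σ)^(1/4) = 47.09 K.

47.1 K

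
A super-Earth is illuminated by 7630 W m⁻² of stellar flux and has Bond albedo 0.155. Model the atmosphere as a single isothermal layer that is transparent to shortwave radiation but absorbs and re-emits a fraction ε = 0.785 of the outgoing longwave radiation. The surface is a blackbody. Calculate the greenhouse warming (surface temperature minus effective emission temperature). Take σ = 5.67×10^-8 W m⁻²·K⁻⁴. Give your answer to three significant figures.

54.5 K

At the top of the atmosphere, σT_e⁴ = S(1−α)/4 = 1612 W m⁻², giving T_e = 410.6 K.
Surface balance with a leaky layer gives σT_s⁴ = σT_e⁴·2/(2−ε), so T_s = T_e·[2/(2−0.785)]^(1/4) = 465.1 K.
Greenhouse warming: T_s − T_e = 54.49 K.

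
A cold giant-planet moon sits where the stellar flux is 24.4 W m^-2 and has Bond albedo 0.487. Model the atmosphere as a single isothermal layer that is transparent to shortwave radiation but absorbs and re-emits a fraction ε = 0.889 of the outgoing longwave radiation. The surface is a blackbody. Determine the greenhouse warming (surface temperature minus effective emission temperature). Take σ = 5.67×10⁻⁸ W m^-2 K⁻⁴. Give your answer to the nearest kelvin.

14 kelvin

Effective emission temperature (TOA balance): σT_e⁴ = S(1−α)/4 = 3.129 W m^-2 → T_e = 86.19 K.
The surface balance (absorbed SW + ε·downward IR = σT_s⁴) with T_a⁴ = T_s⁴/2 reduces to T_s = T_e·[2/(2−ε)]^¼ = 99.84 K.
T_s − T_e = 99.84 − 86.19 = 13.65 K.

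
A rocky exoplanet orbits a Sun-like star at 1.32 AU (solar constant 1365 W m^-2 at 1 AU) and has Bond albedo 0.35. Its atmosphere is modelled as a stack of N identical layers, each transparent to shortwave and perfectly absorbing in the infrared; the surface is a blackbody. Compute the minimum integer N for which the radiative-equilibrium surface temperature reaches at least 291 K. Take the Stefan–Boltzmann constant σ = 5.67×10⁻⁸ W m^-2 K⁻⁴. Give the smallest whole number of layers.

By the inverse-square law, S = 1365/1.32² = 783.4 W m^-2.
The effective emission temperature is T_e = [S(1−α)/(4σ)]^¼ = 217.7 K.
T_s = (N+1)^(1/4)·T_e ≥ 291 K requires N+1 ≥ (T_s/T_e)⁴ = (291/217.7)⁴ = 3.194.
Rounding up, N = 3.

3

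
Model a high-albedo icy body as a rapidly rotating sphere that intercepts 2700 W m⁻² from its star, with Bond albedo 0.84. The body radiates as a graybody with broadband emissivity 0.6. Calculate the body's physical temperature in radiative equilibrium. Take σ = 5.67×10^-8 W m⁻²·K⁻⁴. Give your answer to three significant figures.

237 K

Averaging over the sphere, the absorbed flux is S(1−α)/4 = 108.0 W m⁻².
Radiative balance εσT⁴ = 108.0 gives T = [108.0/(0.6·σ)]^(1/4) = 237.4 K.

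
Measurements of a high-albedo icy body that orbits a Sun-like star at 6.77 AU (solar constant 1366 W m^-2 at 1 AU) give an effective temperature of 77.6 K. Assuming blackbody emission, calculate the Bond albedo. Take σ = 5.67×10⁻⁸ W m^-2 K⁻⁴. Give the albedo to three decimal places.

By the inverse-square law, S = 1366/6.77² = 29.80 W m^-2.
From σT⁴ = S(1−α)/4 we invert for α: 1−α = 4σT⁴/S.
σT⁴ = 2.056 W m^-2, so 4σT⁴ = 8.224 W m^-2.
Hence α = 1 − 8.224/29.80 = 0.7241.

0.724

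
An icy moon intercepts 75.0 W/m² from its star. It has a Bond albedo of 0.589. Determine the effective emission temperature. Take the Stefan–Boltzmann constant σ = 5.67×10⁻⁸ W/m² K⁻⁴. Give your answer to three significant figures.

Absorbed flux (global mean): S(1−α)/4 = 75.00·0.411/4 = 7.706 W/m².
In equilibrium σT⁴ equals this, so T = 108.0 K.

108 K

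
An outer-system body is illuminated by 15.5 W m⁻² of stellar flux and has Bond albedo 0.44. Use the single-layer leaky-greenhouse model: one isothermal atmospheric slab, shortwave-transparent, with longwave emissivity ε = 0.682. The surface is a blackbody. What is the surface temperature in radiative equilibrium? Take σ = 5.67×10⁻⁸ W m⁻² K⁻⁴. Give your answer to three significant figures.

The planet radiates to space at T_e = [S(1−α)/(4σ)]^(1/4) = 78.65 K.
For a single slab of emissivity ε, T_s⁴ = 2T_e⁴/(2−ε); thus T_s = 78.65·(1.517)^(1/4) = 87.30 K.

87.3 kelvin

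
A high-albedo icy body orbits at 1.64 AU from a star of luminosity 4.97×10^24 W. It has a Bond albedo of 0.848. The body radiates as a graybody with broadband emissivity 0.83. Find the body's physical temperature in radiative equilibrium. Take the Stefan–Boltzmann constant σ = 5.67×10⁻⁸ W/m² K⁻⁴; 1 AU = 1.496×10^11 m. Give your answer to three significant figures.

d = 1.64 × 1.496×10^11 m = 2.453×10^11 m.
Spreading L over a sphere of radius d: S = 4.97×10^24/(4π·2.45×10^11²) = 6.570 W/m².
Absorbed flux (global mean): S(1−α)/4 = 6.570·0.152/4 = 0.2497 W/m².
Equating to εσT⁴ with ε = 0.83: T = (0.2497/0.83σ)^(1/4) = 47.99 K.

48.0 kelvin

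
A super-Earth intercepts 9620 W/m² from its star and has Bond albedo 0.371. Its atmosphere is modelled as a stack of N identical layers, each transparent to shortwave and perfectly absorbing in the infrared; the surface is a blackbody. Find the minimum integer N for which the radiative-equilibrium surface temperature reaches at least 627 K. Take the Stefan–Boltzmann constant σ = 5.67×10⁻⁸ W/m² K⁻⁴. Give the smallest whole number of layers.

5

The effective emission temperature is T_e = [S(1−α)/(4σ)]^¼ = 404.2 K.
Need (N+1)T_e⁴ ≥ T_s⁴, i.e. N+1 ≥ (627/404.2)⁴ = 5.793.
The minimum whole number is N = 5.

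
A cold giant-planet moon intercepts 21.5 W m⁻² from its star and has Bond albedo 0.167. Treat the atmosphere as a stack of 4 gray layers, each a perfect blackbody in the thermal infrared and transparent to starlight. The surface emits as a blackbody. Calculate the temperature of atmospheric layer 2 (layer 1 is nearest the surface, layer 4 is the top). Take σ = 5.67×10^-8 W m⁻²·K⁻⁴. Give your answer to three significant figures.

OLR = S(1−α)/4 = 4.477 W m⁻²; the top layer radiates at T_e = 94.27 K.
Each opaque layer satisfies 2T_j⁴ = T_{j−1}⁴ + T_{j+1}⁴, giving T_k⁴ = (N+1−k)T_e⁴.
With k = 2: T_2 = (4+1−2)^¼·94.27 K = 124.1 K.

124 kelvin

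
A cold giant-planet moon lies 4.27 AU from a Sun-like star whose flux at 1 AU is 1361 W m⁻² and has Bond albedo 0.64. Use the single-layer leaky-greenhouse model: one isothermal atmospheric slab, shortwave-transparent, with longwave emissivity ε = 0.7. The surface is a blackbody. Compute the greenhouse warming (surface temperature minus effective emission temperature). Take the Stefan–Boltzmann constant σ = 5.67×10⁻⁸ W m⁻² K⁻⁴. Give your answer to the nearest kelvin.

Irradiance scales as 1/d², so S = 1361 W m⁻² × (1/4.27)² = 74.65 W m⁻².
The planet radiates to space at T_e = [S(1−α)/(4σ)]^(1/4) = 104.3 K.
For a single slab of emissivity ε, T_s⁴ = 2T_e⁴/(2−ε); thus T_s = 104.3·(1.538)^(1/4) = 116.2 K.
The atmosphere warms the surface by 11.86 K.

12 K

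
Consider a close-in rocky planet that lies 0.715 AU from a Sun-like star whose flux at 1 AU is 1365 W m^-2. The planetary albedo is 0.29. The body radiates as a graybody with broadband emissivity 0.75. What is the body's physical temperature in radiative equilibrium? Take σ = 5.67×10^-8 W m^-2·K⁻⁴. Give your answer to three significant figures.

By the inverse-square law, S = 1365/0.715² = 2670 W m^-2.
The planet absorbs (1−α)S over its disc πR² and re-emits over 4πR², so the mean absorbed flux is (1−0.29)·2670/4 = 473.9 W m^-2.
Radiative balance εσT⁴ = 473.9 gives T = [473.9/(0.75·σ)]^(1/4) = 324.9 K.

325 K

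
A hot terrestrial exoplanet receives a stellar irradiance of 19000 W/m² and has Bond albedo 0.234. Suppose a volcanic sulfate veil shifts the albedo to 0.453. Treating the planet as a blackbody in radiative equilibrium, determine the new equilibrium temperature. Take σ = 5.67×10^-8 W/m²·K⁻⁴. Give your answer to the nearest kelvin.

With the new albedo, S(1−α₂)/4 = 2598 W/m², so T₂ = 462.7 K.

463 kelvin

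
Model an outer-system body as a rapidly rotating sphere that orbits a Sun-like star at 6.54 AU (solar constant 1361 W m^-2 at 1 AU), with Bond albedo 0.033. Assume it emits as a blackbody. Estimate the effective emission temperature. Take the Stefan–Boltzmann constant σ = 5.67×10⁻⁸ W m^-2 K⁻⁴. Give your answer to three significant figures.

108 K

By the inverse-square law, S = 1361/6.54² = 31.82 W m^-2.
The planet absorbs (1−α)S over its disc πR² and re-emits over 4πR², so the mean absorbed flux is (1−0.033)·31.82/4 = 7.693 W m^-2.
Balancing against σT⁴: T = (7.693/5.67×10⁻⁸)^(1/4) = 107.9 K.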